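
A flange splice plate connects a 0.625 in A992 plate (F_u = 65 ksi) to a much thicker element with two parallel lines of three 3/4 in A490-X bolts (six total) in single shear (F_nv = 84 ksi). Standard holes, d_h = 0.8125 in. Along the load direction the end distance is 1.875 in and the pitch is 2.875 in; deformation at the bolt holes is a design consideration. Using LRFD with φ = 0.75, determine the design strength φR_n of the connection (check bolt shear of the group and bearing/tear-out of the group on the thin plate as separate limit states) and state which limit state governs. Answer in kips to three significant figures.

Bolt shear: A_b = π·0.75²/4 = 0.4418 in²; R_n = 84 × 0.4418 × 6 × 1 = 222.7 kips → 0.75 × 222.7 = 167 kips.
Bearing (1.2 l_c t F_u ≤ 2.4 d t F_u): upper limit = 2.4·0.75·0.625·65 = 73.12 kips.
  Edge l_c = 1.875 − 0.8125/2 = 1.469 → r_n = 71.6 kips; interior l_c = 2.875 − 0.8125 = 2.062 → r_n = 73.12 kips.
  R_n,bearing = 2·71.6 + 4·73.12 = 435.7 kips → 0.75 × 435.7 = 327 kips.
Bolt shear governs: 167 kips.

167 kips (bolt shear governs)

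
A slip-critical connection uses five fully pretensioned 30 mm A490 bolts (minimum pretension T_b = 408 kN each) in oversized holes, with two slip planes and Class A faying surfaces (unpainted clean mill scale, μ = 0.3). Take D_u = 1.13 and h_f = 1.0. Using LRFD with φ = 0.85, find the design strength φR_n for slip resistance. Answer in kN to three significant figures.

1180 kN

R_n = μ · D_u · h_f · T_b · n_s · n_b = 0.3 × 1.13 × 1.0 × 408 × 2 × 5 = 1383 kN.
Design strength φR_n = 0.85 × 1383 = 1180 kN.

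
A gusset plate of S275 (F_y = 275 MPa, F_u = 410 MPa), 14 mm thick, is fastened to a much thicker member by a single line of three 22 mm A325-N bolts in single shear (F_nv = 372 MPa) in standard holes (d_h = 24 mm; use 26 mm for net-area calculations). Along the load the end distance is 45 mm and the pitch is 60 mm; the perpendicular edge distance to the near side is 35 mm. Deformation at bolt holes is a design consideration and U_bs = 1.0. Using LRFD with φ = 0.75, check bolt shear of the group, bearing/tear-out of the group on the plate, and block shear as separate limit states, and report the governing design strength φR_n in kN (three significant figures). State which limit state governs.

Bolt shear: A_b = π·22²/4 = 380.1 mm²; R_n = 372 × 380.1 × 3 × 1 / 1000 = 424.2 kN → 0.75 × 424.2 = 318 kN.
Bearing: edge l_c = 33, r_n = 227.3 kN; interior l_c = 36, r_n = 248 kN; R_n = 227.3 + 2·248 = 723.2 kN → 542 kN.
Block shear: A_gv = 2310, A_nv = 1400, A_nt = 308 mm²; R_n = min(0.6F_uA_nv, 0.6F_yA_gv) + U_bs·F_u·A_nt = 470.7 kN → 353 kN.
Bolt shear governs: 318 kN.

318 kN (bolt shear governs)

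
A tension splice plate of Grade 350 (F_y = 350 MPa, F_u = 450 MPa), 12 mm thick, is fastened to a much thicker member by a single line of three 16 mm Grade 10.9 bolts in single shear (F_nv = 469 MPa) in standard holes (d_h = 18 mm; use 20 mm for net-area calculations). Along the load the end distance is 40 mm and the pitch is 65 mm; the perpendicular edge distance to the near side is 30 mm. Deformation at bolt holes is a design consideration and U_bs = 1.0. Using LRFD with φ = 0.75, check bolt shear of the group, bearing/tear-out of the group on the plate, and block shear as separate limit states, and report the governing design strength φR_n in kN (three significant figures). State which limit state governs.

Bolt shear: A_b = π·16²/4 = 201.1 mm²; R_n = 469 × 201.1 × 3 × 1 / 1000 = 282.9 kN → 0.75 × 282.9 = 212 kN.
Bearing: edge l_c = 31, r_n = 200.9 kN; interior l_c = 47, r_n = 207.4 kN; R_n = 200.9 + 2·207.4 = 615.6 kN → 462 kN.
Block shear: A_gv = 2040, A_nv = 1440, A_nt = 240 mm²; R_n = min(0.6F_uA_nv, 0.6F_yA_gv) + U_bs·F_u·A_nt = 496.8 kN → 373 kN.
Bolt shear governs: 212 kN.

212 kN (bolt shear governs)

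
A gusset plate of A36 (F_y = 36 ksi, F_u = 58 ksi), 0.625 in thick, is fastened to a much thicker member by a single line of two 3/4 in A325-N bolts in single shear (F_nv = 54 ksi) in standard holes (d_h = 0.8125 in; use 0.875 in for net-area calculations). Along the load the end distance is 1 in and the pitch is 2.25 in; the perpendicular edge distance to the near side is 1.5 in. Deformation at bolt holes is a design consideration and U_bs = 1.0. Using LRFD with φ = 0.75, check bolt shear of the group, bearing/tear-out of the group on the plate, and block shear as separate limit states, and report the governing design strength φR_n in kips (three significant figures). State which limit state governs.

Bolt shear: A_b = π·0.75²/4 = 0.4418 in²; R_n = 54 × 0.4418 × 2 × 1 = 47.71 kips → 0.75 × 47.71 = 35.8 kips.
Bearing: edge l_c = 0.5938, r_n = 25.83 kips; interior l_c = 1.438, r_n = 62.53 kips; R_n = 25.83 + 1·62.53 = 88.36 kips → 66.3 kips.
Block shear: A_gv = 2.031, A_nv = 1.211, A_nt = 0.6641 in²; R_n = min(0.6F_uA_nv, 0.6F_yA_gv) + U_bs·F_u·A_nt = 80.66 kips → 60.5 kips.
Bolt shear governs: 35.8 kips.

35.8 kips (bolt shear governs)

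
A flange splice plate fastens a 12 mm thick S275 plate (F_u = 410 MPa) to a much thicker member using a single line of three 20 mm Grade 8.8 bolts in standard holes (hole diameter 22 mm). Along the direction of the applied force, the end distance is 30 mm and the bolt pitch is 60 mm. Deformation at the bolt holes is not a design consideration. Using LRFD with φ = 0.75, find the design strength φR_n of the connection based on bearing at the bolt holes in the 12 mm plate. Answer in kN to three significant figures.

Per bolt r_n = 1.5 l_c t F_u ≤ 3.0 d t F_u; upper limit = 3.0 × 20 × 12 × 410 / 1000 = 295.2 kN.
Edge bolt: l_c = 30 − 22/2 = 19 mm → 1.5 × 19 × 12 × 410 / 1000 = 140.2 → r_n = 140.2 kN.
Interior bolts: l_c = 60 − 22 = 38 mm → 1.5 × 38 × 12 × 410 / 1000 = 280.4 → r_n = 280.4 kN.
R_n = 1 × 140.2 + 2 × 280.4 = 701.1 kN.
Design strength φR_n = 0.75 × 701.1 = 526 kN.

526 kN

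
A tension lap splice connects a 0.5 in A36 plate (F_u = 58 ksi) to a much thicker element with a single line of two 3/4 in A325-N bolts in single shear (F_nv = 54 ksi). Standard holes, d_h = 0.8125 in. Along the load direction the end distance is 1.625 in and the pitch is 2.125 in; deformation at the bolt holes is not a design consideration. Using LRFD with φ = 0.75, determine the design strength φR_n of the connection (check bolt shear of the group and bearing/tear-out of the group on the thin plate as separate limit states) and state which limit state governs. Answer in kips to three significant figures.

35.8 kips (bolt shear governs)

Bolt shear: A_b = π·0.75²/4 = 0.4418 in²; R_n = 54 × 0.4418 × 2 × 1 = 47.71 kips → 0.75 × 47.71 = 35.8 kips.
Bearing (1.5 l_c t F_u ≤ 3.0 d t F_u): upper limit = 3.0·0.75·0.5·58 = 65.25 kips.
  Edge l_c = 1.625 − 0.8125/2 = 1.219 → r_n = 53.02 kips; interior l_c = 2.125 − 0.8125 = 1.312 → r_n = 57.09 kips.
  R_n,bearing = 1·53.02 + 1·57.09 = 110.1 kips → 0.75 × 110.1 = 82.6 kips.
Bolt shear governs: 35.8 kips.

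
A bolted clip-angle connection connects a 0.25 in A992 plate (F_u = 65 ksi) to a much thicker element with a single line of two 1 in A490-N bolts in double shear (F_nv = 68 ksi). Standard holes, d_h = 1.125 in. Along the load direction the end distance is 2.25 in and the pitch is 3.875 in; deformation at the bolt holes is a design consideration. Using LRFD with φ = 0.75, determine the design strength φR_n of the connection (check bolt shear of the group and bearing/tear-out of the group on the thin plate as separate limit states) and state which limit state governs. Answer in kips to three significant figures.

Bolt shear: A_b = π·1²/4 = 0.7854 in²; R_n = 68 × 0.7854 × 2 × 2 = 213.6 kips → 0.75 × 213.6 = 160 kips.
Bearing (1.2 l_c t F_u ≤ 2.4 d t F_u): upper limit = 2.4·1·0.25·65 = 39 kips.
  Edge l_c = 2.25 − 1.125/2 = 1.688 → r_n = 32.91 kips; interior l_c = 3.875 − 1.125 = 2.75 → r_n = 39 kips.
  R_n,bearing = 1·32.91 + 1·39 = 71.91 kips → 0.75 × 71.91 = 53.9 kips.
Bearing governs: 53.9 kips.

53.9 kips (bearing governs)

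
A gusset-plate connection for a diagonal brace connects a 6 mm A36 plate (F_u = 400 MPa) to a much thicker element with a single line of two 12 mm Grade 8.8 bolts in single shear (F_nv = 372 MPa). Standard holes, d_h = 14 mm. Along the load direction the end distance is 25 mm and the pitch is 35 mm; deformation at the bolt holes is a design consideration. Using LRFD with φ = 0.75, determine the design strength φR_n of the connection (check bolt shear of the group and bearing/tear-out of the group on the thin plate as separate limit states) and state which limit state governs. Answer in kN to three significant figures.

63.1 kN (bolt shear governs)

Bolt shear: A_b = π·12²/4 = 113.1 mm²; R_n = 372 × 113.1 × 2 × 1 / 1000 = 84.14 kN → 0.75 × 84.14 = 63.1 kN.
Bearing (1.2 l_c t F_u ≤ 2.4 d t F_u): upper limit = 2.4·12·6·400 / 1000 = 69.12 kN.
  Edge l_c = 25 − 14/2 = 18 → r_n = 51.84 kN; interior l_c = 35 − 14 = 21 → r_n = 60.48 kN.
  R_n,bearing = 1·51.84 + 1·60.48 = 112.3 kN → 0.75 × 112.3 = 84.2 kN.
Bolt shear governs: 63.1 kN.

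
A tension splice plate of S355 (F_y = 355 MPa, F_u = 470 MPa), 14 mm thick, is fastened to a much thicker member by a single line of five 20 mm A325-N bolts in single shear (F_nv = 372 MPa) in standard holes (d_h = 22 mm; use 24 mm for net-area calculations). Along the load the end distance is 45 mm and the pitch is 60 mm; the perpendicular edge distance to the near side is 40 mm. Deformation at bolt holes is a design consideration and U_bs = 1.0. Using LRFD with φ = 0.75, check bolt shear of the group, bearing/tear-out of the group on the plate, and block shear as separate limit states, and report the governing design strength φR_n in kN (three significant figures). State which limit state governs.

Bolt shear: A_b = π·20²/4 = 314.2 mm²; R_n = 372 × 314.2 × 5 × 1 / 1000 = 584.3 kN → 0.75 × 584.3 = 438 kN.
Bearing: edge l_c = 34, r_n = 268.5 kN; interior l_c = 38, r_n = 300 kN; R_n = 268.5 + 4·300 = 1469 kN → 1100 kN.
Block shear: A_gv = 3990, A_nv = 2478, A_nt = 392 mm²; R_n = min(0.6F_uA_nv, 0.6F_yA_gv) + U_bs·F_u·A_nt = 883 kN → 662 kN.
Bolt shear governs: 438 kN.

438 kN (bolt shear governs)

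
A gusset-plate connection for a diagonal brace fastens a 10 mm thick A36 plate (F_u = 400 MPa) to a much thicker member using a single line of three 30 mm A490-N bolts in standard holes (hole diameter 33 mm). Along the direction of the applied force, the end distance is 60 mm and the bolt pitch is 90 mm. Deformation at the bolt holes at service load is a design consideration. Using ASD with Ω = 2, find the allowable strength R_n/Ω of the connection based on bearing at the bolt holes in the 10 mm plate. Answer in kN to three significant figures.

378 kN

Per bolt r_n = 1.2 l_c t F_u ≤ 2.4 d t F_u; upper limit = 2.4 × 30 × 10 × 400 / 1000 = 288 kN.
Edge bolt: l_c = 60 − 33/2 = 43.5 mm → 1.2 × 43.5 × 10 × 400 / 1000 = 208.8 → r_n = 208.8 kN.
Interior bolts: l_c = 90 − 33 = 57 mm → 1.2 × 57 × 10 × 400 / 1000 = 273.6 → r_n = 273.6 kN.
R_n = 1 × 208.8 + 2 × 273.6 = 756 kN.
Allowable strength R_n/Ω = 756 / 2 = 378 kN.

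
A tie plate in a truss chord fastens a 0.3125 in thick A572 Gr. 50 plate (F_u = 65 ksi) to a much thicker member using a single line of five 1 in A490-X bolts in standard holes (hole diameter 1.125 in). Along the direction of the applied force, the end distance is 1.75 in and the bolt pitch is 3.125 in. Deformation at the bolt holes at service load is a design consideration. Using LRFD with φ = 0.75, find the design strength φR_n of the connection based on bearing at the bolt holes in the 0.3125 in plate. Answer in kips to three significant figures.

168 kips

Per bolt r_n = 1.2 l_c t F_u ≤ 2.4 d t F_u; upper limit = 2.4 × 1 × 0.3125 × 65 = 48.75 kips.
Edge bolt: l_c = 1.75 − 1.125/2 = 1.188 in → 1.2 × 1.188 × 0.3125 × 65 = 28.95 → r_n = 28.95 kips.
Interior bolts: l_c = 3.125 − 1.125 = 2 in → 1.2 × 2 × 0.3125 × 65 = 48.75 → r_n = 48.75 kips.
R_n = 1 × 28.95 + 4 × 48.75 = 223.9 kips.
Design strength φR_n = 0.75 × 223.9 = 168 kips.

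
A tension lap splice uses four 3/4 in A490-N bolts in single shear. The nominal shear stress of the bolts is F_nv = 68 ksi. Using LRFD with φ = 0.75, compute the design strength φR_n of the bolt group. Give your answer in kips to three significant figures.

90.1 kips

A_b = π × 0.75² / 4 = 0.4418 in².
R_n = F_nv · A_b · n · n_s = 68 × 0.4418 × 4 × 1 = 120.2 kips.
Design strength φR_n = 0.75 × 120.2 = 90.1 kips.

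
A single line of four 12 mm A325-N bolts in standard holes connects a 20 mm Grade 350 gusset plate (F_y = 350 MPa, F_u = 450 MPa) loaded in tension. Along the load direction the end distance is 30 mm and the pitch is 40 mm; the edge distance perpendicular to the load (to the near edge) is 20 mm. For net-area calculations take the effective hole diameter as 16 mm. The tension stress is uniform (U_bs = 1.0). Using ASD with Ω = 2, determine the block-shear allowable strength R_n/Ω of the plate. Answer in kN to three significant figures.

308 kN

Shear plane L_v = 30 + 3·40 = 150 mm; A_gv = 150 × 20 = 3000 mm².
A_nv = (150 − 3.5·16) × 20 = 1880 mm².
A_nt = (20 − 0.5·16) × 20 = 240 mm².
0.6 F_u A_nv = 507.6 kN; 0.6 F_y A_gv = 630 kN → shear rupture governs the shear term.
R_n = 507.6 + 1.0 × 450 × 240 / 1000 = 615.6 kN.
Allowable strength R_n/Ω = 615.6 / 2 = 308 kN.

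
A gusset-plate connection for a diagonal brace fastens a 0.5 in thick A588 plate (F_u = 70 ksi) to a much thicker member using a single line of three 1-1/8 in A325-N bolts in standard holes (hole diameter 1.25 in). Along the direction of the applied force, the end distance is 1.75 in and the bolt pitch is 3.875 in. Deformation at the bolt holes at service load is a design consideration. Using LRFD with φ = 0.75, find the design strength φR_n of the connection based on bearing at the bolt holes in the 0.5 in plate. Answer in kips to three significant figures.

Per bolt r_n = 1.2 l_c t F_u ≤ 2.4 d t F_u; upper limit = 2.4 × 1.125 × 0.5 × 70 = 94.5 kips.
Edge bolt: l_c = 1.75 − 1.25/2 = 1.125 in → 1.2 × 1.125 × 0.5 × 70 = 47.25 → r_n = 47.25 kips.
Interior bolts: l_c = 3.875 − 1.25 = 2.625 in → 1.2 × 2.625 × 0.5 × 70 = 110.2 → r_n = 94.5 kips.
R_n = 1 × 47.25 + 2 × 94.5 = 236.2 kips.
Design strength φR_n = 0.75 × 236.2 = 177 kips.

177 kips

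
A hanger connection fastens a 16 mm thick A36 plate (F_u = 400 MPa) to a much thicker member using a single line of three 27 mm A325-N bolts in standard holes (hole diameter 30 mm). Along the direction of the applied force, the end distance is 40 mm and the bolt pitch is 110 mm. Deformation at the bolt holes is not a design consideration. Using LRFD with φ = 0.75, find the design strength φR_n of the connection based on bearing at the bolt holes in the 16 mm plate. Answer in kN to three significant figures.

958 kN

Per bolt r_n = 1.5 l_c t F_u ≤ 3.0 d t F_u; upper limit = 3.0 × 27 × 16 × 400 / 1000 = 518.4 kN.
Edge bolt: l_c = 40 − 30/2 = 25 mm → 1.5 × 25 × 16 × 400 / 1000 = 240 → r_n = 240 kN.
Interior bolts: l_c = 110 − 30 = 80 mm → 1.5 × 80 × 16 × 400 / 1000 = 768 → r_n = 518.4 kN.
R_n = 1 × 240 + 2 × 518.4 = 1277 kN.
Design strength φR_n = 0.75 × 1277 = 958 kN.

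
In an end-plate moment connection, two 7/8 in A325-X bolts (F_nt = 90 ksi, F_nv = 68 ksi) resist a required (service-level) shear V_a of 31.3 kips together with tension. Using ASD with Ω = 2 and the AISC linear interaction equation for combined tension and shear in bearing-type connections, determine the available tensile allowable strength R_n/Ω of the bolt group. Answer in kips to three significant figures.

28.9 kips

A_b = π·0.875²/4 = 0.6013 in²; f_rv = 31.3 / (2 × 0.6013) = 26.03 ksi.
F'_nt = 1.3 F_nt − (Ω F_nt / F_nv) f_rv = 1.3·90 − (2·90/68)·26.03 = 48.11 ksi, capped at F_nt → F'_nt = 48.11 ksi.
R_n = F'_nt · A_b · n = 48.11 × 0.6013 × 2 = 57.86 kips.
Allowable strength R_n/Ω = 57.86 / 2 = 28.9 kips.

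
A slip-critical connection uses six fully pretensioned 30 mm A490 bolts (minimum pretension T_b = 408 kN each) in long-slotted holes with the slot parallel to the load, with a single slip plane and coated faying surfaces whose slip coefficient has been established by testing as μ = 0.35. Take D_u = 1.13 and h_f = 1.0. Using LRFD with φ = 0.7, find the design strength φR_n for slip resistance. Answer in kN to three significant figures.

678 kN

R_n = μ · D_u · h_f · T_b · n_s · n_b = 0.35 × 1.13 × 1.0 × 408 × 1 × 6 = 968.2 kN.
Design strength φR_n = 0.7 × 968.2 = 678 kN.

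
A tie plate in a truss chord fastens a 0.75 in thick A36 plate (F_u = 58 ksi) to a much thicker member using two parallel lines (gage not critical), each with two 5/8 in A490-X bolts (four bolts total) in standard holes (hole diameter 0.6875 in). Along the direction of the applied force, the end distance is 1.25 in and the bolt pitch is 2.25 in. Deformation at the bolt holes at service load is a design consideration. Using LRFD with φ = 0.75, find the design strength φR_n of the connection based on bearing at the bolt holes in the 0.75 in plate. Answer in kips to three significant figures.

169 kips

Per bolt r_n = 1.2 l_c t F_u ≤ 2.4 d t F_u; upper limit = 2.4 × 0.625 × 0.75 × 58 = 65.25 kips.
Edge bolt: l_c = 1.25 − 0.6875/2 = 0.9062 in → 1.2 × 0.9062 × 0.75 × 58 = 47.31 → r_n = 47.31 kips.
Interior bolts: l_c = 2.25 − 0.6875 = 1.562 in → 1.2 × 1.562 × 0.75 × 58 = 81.56 → r_n = 65.25 kips.
R_n = 2 × 47.31 + 2 × 65.25 = 225.1 kips.
Design strength φR_n = 0.75 × 225.1 = 169 kips.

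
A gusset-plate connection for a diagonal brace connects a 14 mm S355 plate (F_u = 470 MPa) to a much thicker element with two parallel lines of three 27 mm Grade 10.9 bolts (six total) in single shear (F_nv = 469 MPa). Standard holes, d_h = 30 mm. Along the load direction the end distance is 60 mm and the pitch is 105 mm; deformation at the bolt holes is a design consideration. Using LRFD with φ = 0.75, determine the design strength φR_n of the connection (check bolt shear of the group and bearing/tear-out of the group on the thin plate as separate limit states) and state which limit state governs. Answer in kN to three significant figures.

1210 kN (bolt shear governs)

Bolt shear: A_b = π·27²/4 = 572.6 mm²; R_n = 469 × 572.6 × 6 × 1 / 1000 = 1611 kN → 0.75 × 1611 = 1210 kN.
Bearing (1.2 l_c t F_u ≤ 2.4 d t F_u): upper limit = 2.4·27·14·470 / 1000 = 426.4 kN.
  Edge l_c = 60 − 30/2 = 45 → r_n = 355.3 kN; interior l_c = 105 − 30 = 75 → r_n = 426.4 kN.
  R_n,bearing = 2·355.3 + 4·426.4 = 2416 kN → 0.75 × 2416 = 1810 kN.
Bolt shear governs: 1210 kN.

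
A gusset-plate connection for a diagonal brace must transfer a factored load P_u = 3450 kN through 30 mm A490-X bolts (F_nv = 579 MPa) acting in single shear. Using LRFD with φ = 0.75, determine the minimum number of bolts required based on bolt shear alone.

12 bolts

A_b = π·30²/4 = 706.9 mm².
Per-bolt design strength φR_n = 0.75 × 579 × 706.9 × 1 / 1000 = 307 kN.
n ≥ 3450 / 307 = 11.24 → use 12 bolts.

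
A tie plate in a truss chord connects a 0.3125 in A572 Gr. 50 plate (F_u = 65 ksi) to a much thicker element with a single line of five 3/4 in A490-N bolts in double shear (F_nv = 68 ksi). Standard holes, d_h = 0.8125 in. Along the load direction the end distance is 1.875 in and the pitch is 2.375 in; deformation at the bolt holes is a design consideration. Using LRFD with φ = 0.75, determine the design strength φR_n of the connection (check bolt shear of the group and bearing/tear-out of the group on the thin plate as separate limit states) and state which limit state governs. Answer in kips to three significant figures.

137 kips (bearing governs)

Bolt shear: A_b = π·0.75²/4 = 0.4418 in²; R_n = 68 × 0.4418 × 5 × 2 = 300.4 kips → 0.75 × 300.4 = 225 kips.
Bearing (1.2 l_c t F_u ≤ 2.4 d t F_u): upper limit = 2.4·0.75·0.3125·65 = 36.56 kips.
  Edge l_c = 1.875 − 0.8125/2 = 1.469 → r_n = 35.8 kips; interior l_c = 2.375 − 0.8125 = 1.562 → r_n = 36.56 kips.
  R_n,bearing = 1·35.8 + 4·36.56 = 182.1 kips → 0.75 × 182.1 = 137 kips.
Bearing governs: 137 kips.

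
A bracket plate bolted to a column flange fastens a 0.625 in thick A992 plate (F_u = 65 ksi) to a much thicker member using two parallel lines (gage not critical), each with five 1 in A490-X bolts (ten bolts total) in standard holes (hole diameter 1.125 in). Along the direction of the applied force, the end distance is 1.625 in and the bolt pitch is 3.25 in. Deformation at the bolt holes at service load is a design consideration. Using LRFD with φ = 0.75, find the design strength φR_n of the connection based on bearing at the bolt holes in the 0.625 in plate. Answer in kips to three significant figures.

663 kips

Per bolt r_n = 1.2 l_c t F_u ≤ 2.4 d t F_u; upper limit = 2.4 × 1 × 0.625 × 65 = 97.5 kips.
Edge bolt: l_c = 1.625 − 1.125/2 = 1.062 in → 1.2 × 1.062 × 0.625 × 65 = 51.8 → r_n = 51.8 kips.
Interior bolts: l_c = 3.25 − 1.125 = 2.125 in → 1.2 × 2.125 × 0.625 × 65 = 103.6 → r_n = 97.5 kips.
R_n = 2 × 51.8 + 8 × 97.5 = 883.6 kips.
Design strength φR_n = 0.75 × 883.6 = 663 kips.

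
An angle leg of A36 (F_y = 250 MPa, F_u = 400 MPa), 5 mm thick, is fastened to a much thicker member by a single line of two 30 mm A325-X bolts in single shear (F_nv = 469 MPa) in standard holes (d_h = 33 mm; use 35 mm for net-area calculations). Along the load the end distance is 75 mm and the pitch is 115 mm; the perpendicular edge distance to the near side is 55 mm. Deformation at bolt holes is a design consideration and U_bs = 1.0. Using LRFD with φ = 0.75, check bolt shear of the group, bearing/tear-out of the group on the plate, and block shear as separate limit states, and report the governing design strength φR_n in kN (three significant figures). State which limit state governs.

163 kN (block shear governs)

Bolt shear: A_b = π·30²/4 = 706.9 mm²; R_n = 469 × 706.9 × 2 × 1 / 1000 = 663 kN → 0.75 × 663 = 497 kN.
Bearing: edge l_c = 58.5, r_n = 140.4 kN; interior l_c = 82, r_n = 144 kN; R_n = 140.4 + 1·144 = 284.4 kN → 213 kN.
Block shear: A_gv = 950, A_nv = 687.5, A_nt = 187.5 mm²; R_n = min(0.6F_uA_nv, 0.6F_yA_gv) + U_bs·F_u·A_nt = 217.5 kN → 163 kN.
Block shear governs: 163 kN.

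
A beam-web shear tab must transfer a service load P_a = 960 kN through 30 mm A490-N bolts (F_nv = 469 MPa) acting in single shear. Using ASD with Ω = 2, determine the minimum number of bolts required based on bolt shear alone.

6 bolts

A_b = π·30²/4 = 706.9 mm².
Per-bolt allowable strength R_n/Ω = 469 × 706.9 × 1 / 1000 / 2 = 165.8 kN.
n ≥ 960 / 165.8 = 5.792 → use 6 bolts.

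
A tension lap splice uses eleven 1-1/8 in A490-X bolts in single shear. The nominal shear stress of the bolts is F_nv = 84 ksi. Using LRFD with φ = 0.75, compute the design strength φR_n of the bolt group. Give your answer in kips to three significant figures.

689 kips

A_b = π × 1.125² / 4 = 0.994 in².
R_n = F_nv · A_b · n · n_s = 84 × 0.994 × 11 × 1 = 918.5 kips.
Design strength φR_n = 0.75 × 918.5 = 689 kips.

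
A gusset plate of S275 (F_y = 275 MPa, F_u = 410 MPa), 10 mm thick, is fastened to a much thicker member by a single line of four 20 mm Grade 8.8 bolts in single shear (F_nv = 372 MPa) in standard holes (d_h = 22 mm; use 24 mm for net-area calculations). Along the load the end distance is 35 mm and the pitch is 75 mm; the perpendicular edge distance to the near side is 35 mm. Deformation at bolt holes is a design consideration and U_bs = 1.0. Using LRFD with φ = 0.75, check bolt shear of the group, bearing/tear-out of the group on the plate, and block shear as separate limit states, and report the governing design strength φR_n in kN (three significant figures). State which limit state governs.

Bolt shear: A_b = π·20²/4 = 314.2 mm²; R_n = 372 × 314.2 × 4 × 1 / 1000 = 467.5 kN → 0.75 × 467.5 = 351 kN.
Bearing: edge l_c = 24, r_n = 118.1 kN; interior l_c = 53, r_n = 196.8 kN; R_n = 118.1 + 3·196.8 = 708.5 kN → 531 kN.
Block shear: A_gv = 2600, A_nv = 1760, A_nt = 230 mm²; R_n = min(0.6F_uA_nv, 0.6F_yA_gv) + U_bs·F_u·A_nt = 523.3 kN → 392 kN.
Bolt shear governs: 351 kN.

351 kN (bolt shear governs)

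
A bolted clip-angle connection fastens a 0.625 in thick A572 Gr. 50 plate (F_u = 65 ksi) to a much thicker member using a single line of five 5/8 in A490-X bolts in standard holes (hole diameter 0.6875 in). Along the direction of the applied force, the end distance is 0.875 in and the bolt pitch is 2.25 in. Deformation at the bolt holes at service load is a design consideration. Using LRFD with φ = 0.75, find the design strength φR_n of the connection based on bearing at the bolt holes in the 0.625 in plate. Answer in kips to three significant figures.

Per bolt r_n = 1.2 l_c t F_u ≤ 2.4 d t F_u; upper limit = 2.4 × 0.625 × 0.625 × 65 = 60.94 kips.
Edge bolt: l_c = 0.875 − 0.6875/2 = 0.5312 in → 1.2 × 0.5312 × 0.625 × 65 = 25.9 → r_n = 25.9 kips.
Interior bolts: l_c = 2.25 − 0.6875 = 1.562 in → 1.2 × 1.562 × 0.625 × 65 = 76.17 → r_n = 60.94 kips.
R_n = 1 × 25.9 + 4 × 60.94 = 269.6 kips.
Design strength φR_n = 0.75 × 269.6 = 202 kips.

202 kips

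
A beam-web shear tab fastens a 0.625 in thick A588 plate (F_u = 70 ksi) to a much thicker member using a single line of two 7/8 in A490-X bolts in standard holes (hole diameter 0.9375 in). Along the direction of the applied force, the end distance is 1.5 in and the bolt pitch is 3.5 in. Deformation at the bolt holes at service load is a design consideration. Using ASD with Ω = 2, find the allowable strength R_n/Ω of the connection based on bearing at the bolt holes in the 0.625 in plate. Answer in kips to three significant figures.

73 kips

Per bolt r_n = 1.2 l_c t F_u ≤ 2.4 d t F_u; upper limit = 2.4 × 0.875 × 0.625 × 70 = 91.88 kips.
Edge bolt: l_c = 1.5 − 0.9375/2 = 1.031 in → 1.2 × 1.031 × 0.625 × 70 = 54.14 → r_n = 54.14 kips.
Interior bolts: l_c = 3.5 − 0.9375 = 2.562 in → 1.2 × 2.562 × 0.625 × 70 = 134.5 → r_n = 91.88 kips.
R_n = 1 × 54.14 + 1 × 91.88 = 146 kips.
Allowable strength R_n/Ω = 146 / 2 = 73 kips.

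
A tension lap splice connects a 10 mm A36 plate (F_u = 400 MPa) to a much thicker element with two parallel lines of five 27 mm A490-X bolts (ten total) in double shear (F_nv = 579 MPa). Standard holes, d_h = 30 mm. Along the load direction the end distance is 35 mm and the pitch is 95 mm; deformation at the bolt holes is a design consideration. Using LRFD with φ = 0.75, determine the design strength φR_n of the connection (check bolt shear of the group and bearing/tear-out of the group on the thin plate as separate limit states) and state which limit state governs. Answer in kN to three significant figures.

1700 kN (bearing governs)

Bolt shear: A_b = π·27²/4 = 572.6 mm²; R_n = 579 × 572.6 × 10 × 2 / 1000 = 6630 kN → 0.75 × 6630 = 4970 kN.
Bearing (1.2 l_c t F_u ≤ 2.4 d t F_u): upper limit = 2.4·27·10·400 / 1000 = 259.2 kN.
  Edge l_c = 35 − 30/2 = 20 → r_n = 96 kN; interior l_c = 95 − 30 = 65 → r_n = 259.2 kN.
  R_n,bearing = 2·96 + 8·259.2 = 2266 kN → 0.75 × 2266 = 1700 kN.
Bearing governs: 1700 kN.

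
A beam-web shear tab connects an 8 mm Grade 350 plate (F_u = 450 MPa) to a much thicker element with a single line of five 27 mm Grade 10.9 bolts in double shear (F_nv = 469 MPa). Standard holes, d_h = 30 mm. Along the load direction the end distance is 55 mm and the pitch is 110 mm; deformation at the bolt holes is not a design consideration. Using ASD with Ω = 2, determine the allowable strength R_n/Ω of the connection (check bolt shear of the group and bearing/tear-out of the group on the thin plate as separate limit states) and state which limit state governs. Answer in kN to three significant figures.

Bolt shear: A_b = π·27²/4 = 572.6 mm²; R_n = 469 × 572.6 × 5 × 2 / 1000 = 2685 kN → 2685 / 2 = 1340 kN.
Bearing (1.5 l_c t F_u ≤ 3.0 d t F_u): upper limit = 3.0·27·8·450 / 1000 = 291.6 kN.
  Edge l_c = 55 − 30/2 = 40 → r_n = 216 kN; interior l_c = 110 − 30 = 80 → r_n = 291.6 kN.
  R_n,bearing = 1·216 + 4·291.6 = 1382 kN → 1382 / 2 = 691 kN.
Bearing governs: 691 kN.

691 kN (bearing governs)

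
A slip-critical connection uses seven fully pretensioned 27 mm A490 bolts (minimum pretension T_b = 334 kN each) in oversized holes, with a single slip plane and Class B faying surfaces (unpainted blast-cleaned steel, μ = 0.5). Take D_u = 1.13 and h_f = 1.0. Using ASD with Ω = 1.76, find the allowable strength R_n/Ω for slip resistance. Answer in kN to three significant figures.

751 kN

R_n = μ · D_u · h_f · T_b · n_s · n_b = 0.5 × 1.13 × 1.0 × 334 × 1 × 7 = 1321 kN.
Allowable strength R_n/Ω = 1321 / 1.76 = 751 kN.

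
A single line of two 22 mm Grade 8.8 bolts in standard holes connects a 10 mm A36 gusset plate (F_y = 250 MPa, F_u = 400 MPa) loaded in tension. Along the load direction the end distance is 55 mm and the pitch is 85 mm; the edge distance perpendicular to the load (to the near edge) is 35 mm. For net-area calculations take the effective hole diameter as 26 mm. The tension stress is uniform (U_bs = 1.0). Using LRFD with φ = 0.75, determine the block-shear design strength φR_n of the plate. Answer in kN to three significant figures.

224 kN

Shear plane L_v = 55 + 1·85 = 140 mm; A_gv = 140 × 10 = 1400 mm².
A_nv = (140 − 1.5·26) × 10 = 1010 mm².
A_nt = (35 − 0.5·26) × 10 = 220 mm².
0.6 F_u A_nv = 242.4 kN; 0.6 F_y A_gv = 210 kN → shear yielding governs the shear term.
R_n = 210 + 1.0 × 400 × 220 / 1000 = 298 kN.
Design strength φR_n = 0.75 × 298 = 224 kN.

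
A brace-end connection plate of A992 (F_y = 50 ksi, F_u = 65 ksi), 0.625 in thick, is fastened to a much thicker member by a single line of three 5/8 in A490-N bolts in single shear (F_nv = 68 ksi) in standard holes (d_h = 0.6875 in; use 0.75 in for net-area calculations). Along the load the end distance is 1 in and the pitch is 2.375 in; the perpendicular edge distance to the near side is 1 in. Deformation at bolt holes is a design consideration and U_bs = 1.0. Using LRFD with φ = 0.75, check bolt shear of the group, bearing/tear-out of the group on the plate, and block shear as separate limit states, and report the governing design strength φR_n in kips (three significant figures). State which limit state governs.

46.9 kips (bolt shear governs)

Bolt shear: A_b = π·0.625²/4 = 0.3068 in²; R_n = 68 × 0.3068 × 3 × 1 = 62.59 kips → 0.75 × 62.59 = 46.9 kips.
Bearing: edge l_c = 0.6562, r_n = 31.99 kips; interior l_c = 1.688, r_n = 60.94 kips; R_n = 31.99 + 2·60.94 = 153.9 kips → 115 kips.
Block shear: A_gv = 3.594, A_nv = 2.422, A_nt = 0.3906 in²; R_n = min(0.6F_uA_nv, 0.6F_yA_gv) + U_bs·F_u·A_nt = 119.8 kips → 89.9 kips.
Bolt shear governs: 46.9 kips.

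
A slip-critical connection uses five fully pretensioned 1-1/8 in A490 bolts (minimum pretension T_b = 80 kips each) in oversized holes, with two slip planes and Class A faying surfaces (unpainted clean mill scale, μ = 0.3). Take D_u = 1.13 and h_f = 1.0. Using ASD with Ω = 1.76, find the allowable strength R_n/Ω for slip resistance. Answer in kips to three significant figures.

154 kips

R_n = μ · D_u · h_f · T_b · n_s · n_b = 0.3 × 1.13 × 1.0 × 80 × 2 × 5 = 271.2 kips.
Allowable strength R_n/Ω = 271.2 / 1.76 = 154 kips.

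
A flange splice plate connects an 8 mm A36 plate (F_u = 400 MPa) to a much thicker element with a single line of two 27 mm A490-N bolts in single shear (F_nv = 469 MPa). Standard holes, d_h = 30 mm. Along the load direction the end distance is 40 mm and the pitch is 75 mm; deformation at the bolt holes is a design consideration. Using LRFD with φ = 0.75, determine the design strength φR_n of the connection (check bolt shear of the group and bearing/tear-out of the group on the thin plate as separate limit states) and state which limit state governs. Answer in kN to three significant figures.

Bolt shear: A_b = π·27²/4 = 572.6 mm²; R_n = 469 × 572.6 × 2 × 1 / 1000 = 537.1 kN → 0.75 × 537.1 = 403 kN.
Bearing (1.2 l_c t F_u ≤ 2.4 d t F_u): upper limit = 2.4·27·8·400 / 1000 = 207.4 kN.
  Edge l_c = 40 − 30/2 = 25 → r_n = 96 kN; interior l_c = 75 − 30 = 45 → r_n = 172.8 kN.
  R_n,bearing = 1·96 + 1·172.8 = 268.8 kN → 0.75 × 268.8 = 202 kN.
Bearing governs: 202 kN.

202 kN (bearing governs)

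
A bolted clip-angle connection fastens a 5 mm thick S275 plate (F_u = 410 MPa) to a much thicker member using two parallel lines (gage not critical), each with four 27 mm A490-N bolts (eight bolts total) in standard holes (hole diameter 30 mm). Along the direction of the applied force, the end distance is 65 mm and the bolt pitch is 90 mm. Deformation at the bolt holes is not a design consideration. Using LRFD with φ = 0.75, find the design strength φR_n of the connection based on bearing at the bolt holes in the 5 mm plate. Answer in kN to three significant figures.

Per bolt r_n = 1.5 l_c t F_u ≤ 3.0 d t F_u; upper limit = 3.0 × 27 × 5 × 410 / 1000 = 166.1 kN.
Edge bolt: l_c = 65 − 30/2 = 50 mm → 1.5 × 50 × 5 × 410 / 1000 = 153.8 → r_n = 153.8 kN.
Interior bolts: l_c = 90 − 30 = 60 mm → 1.5 × 60 × 5 × 410 / 1000 = 184.5 → r_n = 166.1 kN.
R_n = 2 × 153.8 + 6 × 166.1 = 1304 kN.
Design strength φR_n = 0.75 × 1304 = 978 kN.

978 kN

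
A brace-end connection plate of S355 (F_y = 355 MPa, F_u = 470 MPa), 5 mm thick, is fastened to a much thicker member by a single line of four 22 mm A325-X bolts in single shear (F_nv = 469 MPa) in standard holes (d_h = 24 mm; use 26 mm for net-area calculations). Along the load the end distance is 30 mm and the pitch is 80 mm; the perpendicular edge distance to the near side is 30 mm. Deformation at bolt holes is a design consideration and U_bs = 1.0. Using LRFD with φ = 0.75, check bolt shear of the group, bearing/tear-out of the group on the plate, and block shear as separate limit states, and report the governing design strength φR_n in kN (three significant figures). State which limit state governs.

Bolt shear: A_b = π·22²/4 = 380.1 mm²; R_n = 469 × 380.1 × 4 × 1 / 1000 = 713.1 kN → 0.75 × 713.1 = 535 kN.
Bearing: edge l_c = 18, r_n = 50.76 kN; interior l_c = 56, r_n = 124.1 kN; R_n = 50.76 + 3·124.1 = 423 kN → 317 kN.
Block shear: A_gv = 1350, A_nv = 895, A_nt = 85 mm²; R_n = min(0.6F_uA_nv, 0.6F_yA_gv) + U_bs·F_u·A_nt = 292.3 kN → 219 kN.
Block shear governs: 219 kN.

219 kN (block shear governs)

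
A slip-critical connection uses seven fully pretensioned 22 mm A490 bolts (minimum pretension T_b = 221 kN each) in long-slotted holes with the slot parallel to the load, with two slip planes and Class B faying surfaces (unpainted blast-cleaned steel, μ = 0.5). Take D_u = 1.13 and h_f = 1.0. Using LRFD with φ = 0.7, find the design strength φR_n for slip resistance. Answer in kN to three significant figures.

1220 kN

R_n = μ · D_u · h_f · T_b · n_s · n_b = 0.5 × 1.13 × 1.0 × 221 × 2 × 7 = 1748 kN.
Design strength φR_n = 0.7 × 1748 = 1220 kN.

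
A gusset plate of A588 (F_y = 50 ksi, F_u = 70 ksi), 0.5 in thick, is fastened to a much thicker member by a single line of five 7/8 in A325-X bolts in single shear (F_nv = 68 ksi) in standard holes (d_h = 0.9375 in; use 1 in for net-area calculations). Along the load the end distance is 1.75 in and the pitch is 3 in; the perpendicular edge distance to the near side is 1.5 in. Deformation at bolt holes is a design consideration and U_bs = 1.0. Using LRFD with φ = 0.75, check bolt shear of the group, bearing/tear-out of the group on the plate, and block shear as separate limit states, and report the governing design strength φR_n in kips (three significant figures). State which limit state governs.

153 kips (bolt shear governs)

Bolt shear: A_b = π·0.875²/4 = 0.6013 in²; R_n = 68 × 0.6013 × 5 × 1 = 204.4 kips → 0.75 × 204.4 = 153 kips.
Bearing: edge l_c = 1.281, r_n = 53.81 kips; interior l_c = 2.062, r_n = 73.5 kips; R_n = 53.81 + 4·73.5 = 347.8 kips → 261 kips.
Block shear: A_gv = 6.875, A_nv = 4.625, A_nt = 0.5 in²; R_n = min(0.6F_uA_nv, 0.6F_yA_gv) + U_bs·F_u·A_nt = 229.2 kips → 172 kips.
Bolt shear governs: 153 kips.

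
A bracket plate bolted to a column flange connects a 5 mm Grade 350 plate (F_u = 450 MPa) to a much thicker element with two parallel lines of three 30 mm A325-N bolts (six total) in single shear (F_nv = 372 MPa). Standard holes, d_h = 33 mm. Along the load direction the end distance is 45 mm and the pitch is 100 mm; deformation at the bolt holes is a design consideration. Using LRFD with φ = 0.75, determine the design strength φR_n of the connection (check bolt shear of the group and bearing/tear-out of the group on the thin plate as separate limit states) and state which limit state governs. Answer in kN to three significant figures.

Bolt shear: A_b = π·30²/4 = 706.9 mm²; R_n = 372 × 706.9 × 6 × 1 / 1000 = 1578 kN → 0.75 × 1578 = 1180 kN.
Bearing (1.2 l_c t F_u ≤ 2.4 d t F_u): upper limit = 2.4·30·5·450 / 1000 = 162 kN.
  Edge l_c = 45 − 33/2 = 28.5 → r_n = 76.95 kN; interior l_c = 100 − 33 = 67 → r_n = 162 kN.
  R_n,bearing = 2·76.95 + 4·162 = 801.9 kN → 0.75 × 801.9 = 601 kN.
Bearing governs: 601 kN.

601 kN (bearing governs)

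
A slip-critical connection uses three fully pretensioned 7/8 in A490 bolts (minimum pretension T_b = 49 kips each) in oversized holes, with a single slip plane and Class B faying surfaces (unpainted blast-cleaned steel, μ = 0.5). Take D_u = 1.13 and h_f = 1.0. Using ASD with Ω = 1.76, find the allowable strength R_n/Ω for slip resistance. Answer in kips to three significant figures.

R_n = μ · D_u · h_f · T_b · n_s · n_b = 0.5 × 1.13 × 1.0 × 49 × 1 × 3 = 83.05 kips.
Allowable strength R_n/Ω = 83.05 / 1.76 = 47.2 kips.

47.2 kips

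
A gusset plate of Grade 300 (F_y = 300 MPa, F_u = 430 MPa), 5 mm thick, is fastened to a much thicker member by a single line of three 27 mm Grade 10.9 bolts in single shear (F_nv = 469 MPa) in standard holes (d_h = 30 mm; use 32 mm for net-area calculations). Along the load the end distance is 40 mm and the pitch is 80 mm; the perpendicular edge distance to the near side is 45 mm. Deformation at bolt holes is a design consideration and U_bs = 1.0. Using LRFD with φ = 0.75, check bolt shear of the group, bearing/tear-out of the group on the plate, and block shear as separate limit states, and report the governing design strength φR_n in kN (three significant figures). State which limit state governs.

Bolt shear: A_b = π·27²/4 = 572.6 mm²; R_n = 469 × 572.6 × 3 × 1 / 1000 = 805.6 kN → 0.75 × 805.6 = 604 kN.
Bearing: edge l_c = 25, r_n = 64.5 kN; interior l_c = 50, r_n = 129 kN; R_n = 64.5 + 2·129 = 322.5 kN → 242 kN.
Block shear: A_gv = 1000, A_nv = 600, A_nt = 145 mm²; R_n = min(0.6F_uA_nv, 0.6F_yA_gv) + U_bs·F_u·A_nt = 217.2 kN → 163 kN.
Block shear governs: 163 kN.

163 kN (block shear governs)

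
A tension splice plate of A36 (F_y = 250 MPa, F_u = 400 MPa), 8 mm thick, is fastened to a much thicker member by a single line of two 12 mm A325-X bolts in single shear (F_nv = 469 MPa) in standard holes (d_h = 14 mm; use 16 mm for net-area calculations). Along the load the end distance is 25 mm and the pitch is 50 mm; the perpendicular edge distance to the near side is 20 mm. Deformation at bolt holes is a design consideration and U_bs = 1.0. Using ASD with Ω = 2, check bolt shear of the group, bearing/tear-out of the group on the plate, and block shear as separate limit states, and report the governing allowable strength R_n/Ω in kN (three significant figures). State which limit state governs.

53 kN (bolt shear governs)

Bolt shear: A_b = π·12²/4 = 113.1 mm²; R_n = 469 × 113.1 × 2 × 1 / 1000 = 106.1 kN → 106.1 / 2 = 53 kN.
Bearing: edge l_c = 18, r_n = 69.12 kN; interior l_c = 36, r_n = 92.16 kN; R_n = 69.12 + 1·92.16 = 161.3 kN → 80.6 kN.
Block shear: A_gv = 600, A_nv = 408, A_nt = 96 mm²; R_n = min(0.6F_uA_nv, 0.6F_yA_gv) + U_bs·F_u·A_nt = 128.4 kN → 64.2 kN.
Bolt shear governs: 53 kN.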